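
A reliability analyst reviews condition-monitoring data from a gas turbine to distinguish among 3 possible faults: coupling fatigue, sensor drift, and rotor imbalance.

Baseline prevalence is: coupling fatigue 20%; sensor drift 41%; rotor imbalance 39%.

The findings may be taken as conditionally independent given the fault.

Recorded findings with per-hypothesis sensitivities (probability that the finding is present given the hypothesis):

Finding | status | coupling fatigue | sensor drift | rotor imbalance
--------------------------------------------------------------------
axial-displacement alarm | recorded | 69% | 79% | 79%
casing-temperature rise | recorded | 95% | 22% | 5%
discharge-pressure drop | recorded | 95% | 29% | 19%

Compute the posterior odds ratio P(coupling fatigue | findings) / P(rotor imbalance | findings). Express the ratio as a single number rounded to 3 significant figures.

42.6

Unnormalized posterior weight (prior times the finding likelihoods) for each of the two hypotheses:
  coupling fatigue: 0.20 × 0.69 × 0.95 × 0.95 = 0.12454
  rotor imbalance: 0.39 × 0.79 × 0.05 × 0.19 = 0.002927
Odds(coupling fatigue : rotor imbalance) = 0.12454 / 0.002927 ≈ 42.6.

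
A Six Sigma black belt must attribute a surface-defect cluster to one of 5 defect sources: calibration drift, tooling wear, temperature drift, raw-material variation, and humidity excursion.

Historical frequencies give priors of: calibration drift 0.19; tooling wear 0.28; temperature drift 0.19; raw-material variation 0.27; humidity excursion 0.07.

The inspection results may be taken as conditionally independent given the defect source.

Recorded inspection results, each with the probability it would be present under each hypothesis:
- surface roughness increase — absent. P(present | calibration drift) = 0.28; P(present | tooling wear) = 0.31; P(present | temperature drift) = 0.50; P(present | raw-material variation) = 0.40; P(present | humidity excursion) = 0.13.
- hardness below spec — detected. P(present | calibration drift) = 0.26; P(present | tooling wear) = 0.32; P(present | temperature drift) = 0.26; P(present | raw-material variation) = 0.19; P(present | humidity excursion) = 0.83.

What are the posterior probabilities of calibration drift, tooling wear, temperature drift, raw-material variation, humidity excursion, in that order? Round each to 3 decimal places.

0.175, 0.304, 0.121, 0.151, 0.248

Multiply each prior by the joint likelihood of the inspection result pattern (using 1 − P(present | H) for each absent inspection result):
  calibration drift: 0.19 × (1 − 0.28) × 0.26 = 0.035568
  tooling wear: 0.28 × (1 − 0.31) × 0.32 = 0.061824
  temperature drift: 0.19 × (1 − 0.50) × 0.26 = 0.0247
  raw-material variation: 0.27 × (1 − 0.40) × 0.19 = 0.03078
  humidity excursion: 0.07 × (1 − 0.13) × 0.83 = 0.050547
Normalizing constant Z = 0.035568 + 0.061824 + 0.0247 + 0.03078 + 0.050547 = 0.20342.
P(calibration drift | evidence) = 0.035568 / 0.20342 ≈ 0.175
P(tooling wear | evidence) = 0.061824 / 0.20342 ≈ 0.304
P(temperature drift | evidence) = 0.0247 / 0.20342 ≈ 0.121
P(raw-material variation | evidence) = 0.03078 / 0.20342 ≈ 0.151
P(humidity excursion | evidence) = 0.050547 / 0.20342 ≈ 0.248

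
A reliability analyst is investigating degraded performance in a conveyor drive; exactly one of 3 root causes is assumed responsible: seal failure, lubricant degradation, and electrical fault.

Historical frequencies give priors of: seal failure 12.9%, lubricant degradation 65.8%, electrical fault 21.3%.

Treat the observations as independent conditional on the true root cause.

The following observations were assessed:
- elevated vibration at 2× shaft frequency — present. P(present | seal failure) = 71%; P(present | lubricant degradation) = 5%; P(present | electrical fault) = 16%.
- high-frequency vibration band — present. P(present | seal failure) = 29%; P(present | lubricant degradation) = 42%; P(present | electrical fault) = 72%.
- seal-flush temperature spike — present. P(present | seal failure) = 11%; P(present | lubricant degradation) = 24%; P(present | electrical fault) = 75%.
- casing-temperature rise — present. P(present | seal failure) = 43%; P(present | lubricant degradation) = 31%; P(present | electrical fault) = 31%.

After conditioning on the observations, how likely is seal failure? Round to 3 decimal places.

0.157

Multiply each prior by the joint likelihood of the evidence pattern:
  seal failure: 0.129 × 0.71 × 0.29 × 0.11 × 0.43 = 0.0012563
  lubricant degradation: 0.658 × 0.05 × 0.42 × 0.24 × 0.31 = 0.0010281
  electrical fault: 0.213 × 0.16 × 0.72 × 0.75 × 0.31 = 0.005705
Marginal likelihood of the evidence = 0.0079894.
P(seal failure | evidence) = 0.0012563 / 0.0079894 ≈ 0.157.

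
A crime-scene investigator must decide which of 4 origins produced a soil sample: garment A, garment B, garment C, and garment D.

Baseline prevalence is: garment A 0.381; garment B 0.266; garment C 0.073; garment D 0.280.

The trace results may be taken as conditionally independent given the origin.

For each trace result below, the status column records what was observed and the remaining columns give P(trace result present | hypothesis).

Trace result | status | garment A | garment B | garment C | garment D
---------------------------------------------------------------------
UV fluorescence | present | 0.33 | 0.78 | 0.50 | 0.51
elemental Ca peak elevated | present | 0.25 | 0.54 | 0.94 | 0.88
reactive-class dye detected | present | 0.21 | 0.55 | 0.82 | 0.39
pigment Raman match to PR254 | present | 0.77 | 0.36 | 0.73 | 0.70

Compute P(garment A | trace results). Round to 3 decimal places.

0.062

For each hypothesis, the unnormalized posterior weight is prior × product of the trace result likelihoods:
  garment A: 0.381 × 0.33 × 0.25 × 0.21 × 0.77 = 0.0050826
  garment B: 0.266 × 0.78 × 0.54 × 0.55 × 0.36 = 0.022184
  garment C: 0.073 × 0.50 × 0.94 × 0.82 × 0.73 = 0.020538
  garment D: 0.280 × 0.51 × 0.88 × 0.39 × 0.70 = 0.034306
Normalizing constant Z = 0.0050826 + 0.022184 + 0.020538 + 0.034306 = 0.082111.
P(garment A | evidence) = 0.0050826 / 0.082111 ≈ 0.062.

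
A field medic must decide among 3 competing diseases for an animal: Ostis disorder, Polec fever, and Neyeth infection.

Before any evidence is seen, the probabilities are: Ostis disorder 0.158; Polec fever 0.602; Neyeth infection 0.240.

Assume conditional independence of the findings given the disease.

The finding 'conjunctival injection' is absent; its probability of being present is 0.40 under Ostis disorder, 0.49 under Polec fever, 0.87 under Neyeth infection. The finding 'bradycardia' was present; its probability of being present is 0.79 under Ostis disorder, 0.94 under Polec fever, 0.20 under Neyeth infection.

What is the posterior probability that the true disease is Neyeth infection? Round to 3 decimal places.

0.017

Multiply each prior by the joint likelihood of the evidence pattern (using 1 − P(present | H) for each absent finding):
  Ostis disorder: 0.158 × (1 − 0.40) × 0.79 = 0.074892
  Polec fever: 0.602 × (1 − 0.49) × 0.94 = 0.2886
  Neyeth infection: 0.240 × (1 − 0.87) × 0.20 = 0.00624
The unnormalized weights sum to 0.36973.
P(Neyeth infection | evidence) = 0.00624 / 0.36973 ≈ 0.017.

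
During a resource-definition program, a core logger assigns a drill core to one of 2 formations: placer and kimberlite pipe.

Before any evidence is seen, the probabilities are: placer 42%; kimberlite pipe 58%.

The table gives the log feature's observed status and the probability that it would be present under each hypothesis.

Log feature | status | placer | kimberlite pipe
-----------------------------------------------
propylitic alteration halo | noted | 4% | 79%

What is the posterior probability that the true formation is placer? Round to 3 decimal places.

By Bayes' rule, the unnormalized weight for each hypothesis is prior × likelihood:
  placer: 0.42 × 0.04 = 0.0168
  kimberlite pipe: 0.58 × 0.79 = 0.4582
The unnormalized weights sum to 0.475.
P(placer | evidence) = 0.0168 / 0.475 ≈ 0.035.

0.035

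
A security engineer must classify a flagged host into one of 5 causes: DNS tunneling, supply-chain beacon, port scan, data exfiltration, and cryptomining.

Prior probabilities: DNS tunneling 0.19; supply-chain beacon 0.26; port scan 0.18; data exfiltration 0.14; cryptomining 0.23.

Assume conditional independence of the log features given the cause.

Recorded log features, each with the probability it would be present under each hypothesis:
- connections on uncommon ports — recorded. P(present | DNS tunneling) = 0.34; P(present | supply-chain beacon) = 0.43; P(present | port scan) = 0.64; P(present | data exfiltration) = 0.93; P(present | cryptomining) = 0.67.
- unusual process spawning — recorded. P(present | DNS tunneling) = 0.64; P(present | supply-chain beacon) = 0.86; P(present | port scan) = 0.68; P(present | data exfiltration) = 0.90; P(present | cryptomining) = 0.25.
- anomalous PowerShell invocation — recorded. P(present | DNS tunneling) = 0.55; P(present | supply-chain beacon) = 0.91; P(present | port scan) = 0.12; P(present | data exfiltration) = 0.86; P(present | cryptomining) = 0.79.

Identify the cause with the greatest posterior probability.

data exfiltration

Multiply each prior by the joint likelihood of the log feature pattern:
  DNS tunneling: 0.19 × 0.34 × 0.64 × 0.55 = 0.022739
  supply-chain beacon: 0.26 × 0.43 × 0.86 × 0.91 = 0.087495
  port scan: 0.18 × 0.64 × 0.68 × 0.12 = 0.0094003
  data exfiltration: 0.14 × 0.93 × 0.90 × 0.86 = 0.10077
  cryptomining: 0.23 × 0.67 × 0.25 × 0.79 = 0.030435
The unnormalized weights sum to 0.25084.
P(DNS tunneling | evidence) ≈ 0.022739 / 0.25084 ≈ 0.091
P(supply-chain beacon | evidence) ≈ 0.087495 / 0.25084 ≈ 0.349
P(port scan | evidence) ≈ 0.0094003 / 0.25084 ≈ 0.037
P(data exfiltration | evidence) ≈ 0.10077 / 0.25084 ≈ 0.402
P(cryptomining | evidence) ≈ 0.030435 / 0.25084 ≈ 0.121
The largest is 0.402, so data exfiltration is most probable.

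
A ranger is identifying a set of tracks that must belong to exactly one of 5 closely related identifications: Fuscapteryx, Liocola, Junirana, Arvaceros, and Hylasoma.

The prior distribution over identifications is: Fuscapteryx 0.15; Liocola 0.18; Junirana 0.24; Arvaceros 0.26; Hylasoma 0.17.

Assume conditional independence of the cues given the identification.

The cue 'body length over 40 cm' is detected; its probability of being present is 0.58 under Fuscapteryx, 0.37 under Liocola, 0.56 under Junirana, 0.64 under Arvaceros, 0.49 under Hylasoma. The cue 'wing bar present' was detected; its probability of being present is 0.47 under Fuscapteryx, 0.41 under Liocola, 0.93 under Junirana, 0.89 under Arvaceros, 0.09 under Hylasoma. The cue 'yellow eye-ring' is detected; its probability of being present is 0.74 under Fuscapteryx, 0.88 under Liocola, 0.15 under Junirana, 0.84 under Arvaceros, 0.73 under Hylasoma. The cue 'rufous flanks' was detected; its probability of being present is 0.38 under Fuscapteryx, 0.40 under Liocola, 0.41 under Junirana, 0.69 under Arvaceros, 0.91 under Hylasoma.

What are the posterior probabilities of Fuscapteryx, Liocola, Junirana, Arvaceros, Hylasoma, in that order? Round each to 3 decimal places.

By Bayes' rule with conditional independence, the unnormalized weight for each hypothesis is prior × ∏ likelihoods:
  Fuscapteryx: 0.15 × 0.58 × 0.47 × 0.74 × 0.38 = 0.011498
  Liocola: 0.18 × 0.37 × 0.41 × 0.88 × 0.40 = 0.0096117
  Junirana: 0.24 × 0.56 × 0.93 × 0.15 × 0.41 = 0.007687
  Arvaceros: 0.26 × 0.64 × 0.89 × 0.84 × 0.69 = 0.085836
  Hylasoma: 0.17 × 0.49 × 0.09 × 0.73 × 0.91 = 0.0049803
Marginal likelihood of the evidence = 0.11961.
P(Fuscapteryx | evidence) = 0.011498 / 0.11961 ≈ 0.096
P(Liocola | evidence) = 0.0096117 / 0.11961 ≈ 0.080
P(Junirana | evidence) = 0.007687 / 0.11961 ≈ 0.064
P(Arvaceros | evidence) = 0.085836 / 0.11961 ≈ 0.718
P(Hylasoma | evidence) = 0.0049803 / 0.11961 ≈ 0.042

0.096, 0.080, 0.064, 0.718, 0.042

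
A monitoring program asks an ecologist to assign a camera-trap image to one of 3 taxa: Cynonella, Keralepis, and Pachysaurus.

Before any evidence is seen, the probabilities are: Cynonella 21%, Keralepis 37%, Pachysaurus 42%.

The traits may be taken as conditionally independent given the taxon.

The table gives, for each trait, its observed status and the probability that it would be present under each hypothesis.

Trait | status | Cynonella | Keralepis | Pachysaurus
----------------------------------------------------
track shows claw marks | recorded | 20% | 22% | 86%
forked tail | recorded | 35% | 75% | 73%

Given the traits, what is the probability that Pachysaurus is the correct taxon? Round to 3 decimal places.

0.777

By Bayes' rule with conditional independence, the unnormalized weight for each hypothesis is prior × ∏ likelihoods:
  Cynonella: 0.21 × 0.20 × 0.35 = 0.0147
  Keralepis: 0.37 × 0.22 × 0.75 = 0.06105
  Pachysaurus: 0.42 × 0.86 × 0.73 = 0.26368
Normalizing constant Z = 0.0147 + 0.06105 + 0.26368 = 0.33943.
P(Pachysaurus | evidence) = 0.26368 / 0.33943 ≈ 0.777.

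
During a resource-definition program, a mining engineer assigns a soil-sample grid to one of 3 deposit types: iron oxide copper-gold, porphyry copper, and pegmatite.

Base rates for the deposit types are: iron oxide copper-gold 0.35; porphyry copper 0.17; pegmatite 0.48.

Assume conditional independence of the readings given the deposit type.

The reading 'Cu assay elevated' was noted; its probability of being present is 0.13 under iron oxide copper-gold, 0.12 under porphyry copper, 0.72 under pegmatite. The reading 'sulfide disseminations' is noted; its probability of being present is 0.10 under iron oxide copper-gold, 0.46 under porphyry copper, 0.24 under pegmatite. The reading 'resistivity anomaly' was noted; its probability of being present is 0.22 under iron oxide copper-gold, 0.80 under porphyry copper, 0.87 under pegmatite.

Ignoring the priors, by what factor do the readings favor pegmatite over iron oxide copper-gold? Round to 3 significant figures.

52.6

Take the product of per-reading likelihoods under each hypothesis, then divide.
  pegmatite: 0.72 × 0.24 × 0.87 = 0.15034
  iron oxide copper-gold: 0.13 × 0.10 × 0.22 = 0.00286
Bayes factor = 0.15034 / 0.00286 ≈ 52.6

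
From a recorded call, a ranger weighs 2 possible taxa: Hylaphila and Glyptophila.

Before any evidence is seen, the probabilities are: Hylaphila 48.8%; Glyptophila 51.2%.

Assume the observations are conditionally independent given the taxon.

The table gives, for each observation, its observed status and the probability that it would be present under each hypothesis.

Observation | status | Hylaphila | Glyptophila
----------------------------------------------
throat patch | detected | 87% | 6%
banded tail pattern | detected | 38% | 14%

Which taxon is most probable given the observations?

Hylaphila

For each hypothesis, the unnormalized posterior weight is prior × product of the observation likelihoods:
  Hylaphila: 0.488 × 0.87 × 0.38 = 0.16133
  Glyptophila: 0.512 × 0.06 × 0.14 = 0.0043008
Normalizing constant Z = 0.16133 + 0.0043008 = 0.16563.
P(Hylaphila | evidence) ≈ 0.16133 / 0.16563 ≈ 0.974
P(Glyptophila | evidence) ≈ 0.0043008 / 0.16563 ≈ 0.026
The largest is 0.974, so Hylaphila is most probable.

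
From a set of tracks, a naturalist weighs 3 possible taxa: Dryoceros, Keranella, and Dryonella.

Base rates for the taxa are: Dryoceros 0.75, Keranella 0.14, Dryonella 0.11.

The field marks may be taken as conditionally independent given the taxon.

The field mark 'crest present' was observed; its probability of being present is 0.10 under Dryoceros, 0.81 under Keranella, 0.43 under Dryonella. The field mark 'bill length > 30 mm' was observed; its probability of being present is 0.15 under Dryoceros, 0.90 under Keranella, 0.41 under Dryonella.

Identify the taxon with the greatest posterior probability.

Keranella

For each hypothesis, the unnormalized posterior weight is prior × product of the field mark likelihoods:
  Dryoceros: 0.75 × 0.10 × 0.15 = 0.01125
  Keranella: 0.14 × 0.81 × 0.90 = 0.10206
  Dryonella: 0.11 × 0.43 × 0.41 = 0.019393
Normalizing constant Z = 0.01125 + 0.10206 + 0.019393 = 0.1327.
P(Dryoceros | evidence) ≈ 0.01125 / 0.1327 ≈ 0.085
P(Keranella | evidence) ≈ 0.10206 / 0.1327 ≈ 0.769
P(Dryonella | evidence) ≈ 0.019393 / 0.1327 ≈ 0.146
The largest is 0.769, so Keranella is most probable.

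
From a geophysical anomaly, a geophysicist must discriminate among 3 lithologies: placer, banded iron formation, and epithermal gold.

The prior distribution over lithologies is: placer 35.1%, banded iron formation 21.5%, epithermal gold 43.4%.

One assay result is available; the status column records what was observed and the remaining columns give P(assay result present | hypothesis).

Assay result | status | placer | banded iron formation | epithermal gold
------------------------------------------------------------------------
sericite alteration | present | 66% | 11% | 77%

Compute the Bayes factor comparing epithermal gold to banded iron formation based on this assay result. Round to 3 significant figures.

The Bayes factor is the ratio of the two likelihoods.
  epithermal gold: 0.77
  banded iron formation: 0.11
Bayes factor = 0.77 / 0.11 ≈ 7.00

7.00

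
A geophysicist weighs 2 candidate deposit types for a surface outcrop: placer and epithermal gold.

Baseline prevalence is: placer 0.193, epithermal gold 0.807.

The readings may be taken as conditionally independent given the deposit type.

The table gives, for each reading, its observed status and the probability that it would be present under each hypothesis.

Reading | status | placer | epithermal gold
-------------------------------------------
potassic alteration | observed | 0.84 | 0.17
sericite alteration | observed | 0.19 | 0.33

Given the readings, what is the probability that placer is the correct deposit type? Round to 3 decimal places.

0.405

By Bayes' rule with conditional independence, the unnormalized weight for each hypothesis is prior × ∏ likelihoods:
  placer: 0.193 × 0.84 × 0.19 = 0.030803
  epithermal gold: 0.807 × 0.17 × 0.33 = 0.045273
Normalizing constant Z = 0.030803 + 0.045273 = 0.076076.
P(placer | evidence) = 0.030803 / 0.076076 ≈ 0.405.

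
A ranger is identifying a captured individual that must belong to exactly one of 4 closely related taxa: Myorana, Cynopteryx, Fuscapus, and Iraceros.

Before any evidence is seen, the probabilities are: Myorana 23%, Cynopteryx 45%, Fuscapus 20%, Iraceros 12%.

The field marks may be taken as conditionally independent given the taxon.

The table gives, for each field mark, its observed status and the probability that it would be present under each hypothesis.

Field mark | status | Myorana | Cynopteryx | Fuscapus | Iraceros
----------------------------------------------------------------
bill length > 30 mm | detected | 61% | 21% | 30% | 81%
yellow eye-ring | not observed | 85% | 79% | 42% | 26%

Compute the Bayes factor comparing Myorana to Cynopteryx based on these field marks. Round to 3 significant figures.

The Bayes factor is the ratio of the joint likelihoods of the field mark pattern under the two hypotheses (using 1 − P(present | H) for each absent field mark).
  Myorana: 0.61 × (1 − 0.85) = 0.0915
  Cynopteryx: 0.21 × (1 − 0.79) = 0.0441
Bayes factor = 0.0915 / 0.0441 ≈ 2.07

2.07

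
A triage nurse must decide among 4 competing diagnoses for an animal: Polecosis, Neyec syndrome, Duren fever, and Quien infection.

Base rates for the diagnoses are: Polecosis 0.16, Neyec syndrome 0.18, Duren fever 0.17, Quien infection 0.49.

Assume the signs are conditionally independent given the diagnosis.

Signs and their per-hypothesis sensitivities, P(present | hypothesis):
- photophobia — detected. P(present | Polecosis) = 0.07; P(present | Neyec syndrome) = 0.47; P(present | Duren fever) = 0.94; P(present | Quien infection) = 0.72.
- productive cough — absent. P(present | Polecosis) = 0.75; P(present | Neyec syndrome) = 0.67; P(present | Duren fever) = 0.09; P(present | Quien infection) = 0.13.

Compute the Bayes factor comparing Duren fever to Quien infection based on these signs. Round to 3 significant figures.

Take the product of per-sign likelihoods under each hypothesis (using 1 − P(present | H) for each absent sign), then divide.
  Duren fever: 0.94 × (1 − 0.09) = 0.8554
  Quien infection: 0.72 × (1 − 0.13) = 0.6264
Bayes factor = 0.8554 / 0.6264 ≈ 1.37

1.37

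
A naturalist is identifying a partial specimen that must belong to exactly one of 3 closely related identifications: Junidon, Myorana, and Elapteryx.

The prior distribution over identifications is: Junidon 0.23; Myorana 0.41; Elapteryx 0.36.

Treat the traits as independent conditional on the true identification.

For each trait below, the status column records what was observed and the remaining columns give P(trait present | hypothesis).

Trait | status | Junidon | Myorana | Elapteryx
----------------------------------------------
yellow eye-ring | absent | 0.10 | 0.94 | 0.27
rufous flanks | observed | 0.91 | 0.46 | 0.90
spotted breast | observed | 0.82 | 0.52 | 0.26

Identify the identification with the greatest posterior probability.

For each hypothesis, the unnormalized posterior weight is prior × product of the trait likelihoods (using 1 − P(present | H) for each absent trait):
  Junidon: 0.23 × (1 − 0.10) × 0.91 × 0.82 = 0.15446
  Myorana: 0.41 × (1 − 0.94) × 0.46 × 0.52 = 0.0058843
  Elapteryx: 0.36 × (1 − 0.27) × 0.90 × 0.26 = 0.061495
Normalizing constant Z = 0.15446 + 0.0058843 + 0.061495 = 0.22184.
P(Junidon | evidence) ≈ 0.15446 / 0.22184 ≈ 0.696
P(Myorana | evidence) ≈ 0.0058843 / 0.22184 ≈ 0.027
P(Elapteryx | evidence) ≈ 0.061495 / 0.22184 ≈ 0.277
The largest is 0.696, so Junidon is most probable.

Junidon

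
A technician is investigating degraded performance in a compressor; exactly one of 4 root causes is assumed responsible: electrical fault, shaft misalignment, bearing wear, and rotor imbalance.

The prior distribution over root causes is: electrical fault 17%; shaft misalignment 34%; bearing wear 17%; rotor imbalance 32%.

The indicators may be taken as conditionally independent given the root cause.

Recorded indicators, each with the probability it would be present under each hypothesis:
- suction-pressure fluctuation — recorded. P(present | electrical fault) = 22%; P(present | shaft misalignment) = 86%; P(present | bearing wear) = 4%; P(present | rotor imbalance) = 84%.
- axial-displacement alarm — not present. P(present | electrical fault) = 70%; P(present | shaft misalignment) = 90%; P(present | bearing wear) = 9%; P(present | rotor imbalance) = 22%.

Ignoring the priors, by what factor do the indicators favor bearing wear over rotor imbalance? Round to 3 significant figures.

Joint likelihood of the indicator pattern under each hypothesis (using 1 − P(present | H) for each absent indicator):
  bearing wear: 0.04 × (1 − 0.09) = 0.0364
  rotor imbalance: 0.84 × (1 − 0.22) = 0.6552
Bayes factor = 0.0364 / 0.6552 ≈ 0.0556

0.0556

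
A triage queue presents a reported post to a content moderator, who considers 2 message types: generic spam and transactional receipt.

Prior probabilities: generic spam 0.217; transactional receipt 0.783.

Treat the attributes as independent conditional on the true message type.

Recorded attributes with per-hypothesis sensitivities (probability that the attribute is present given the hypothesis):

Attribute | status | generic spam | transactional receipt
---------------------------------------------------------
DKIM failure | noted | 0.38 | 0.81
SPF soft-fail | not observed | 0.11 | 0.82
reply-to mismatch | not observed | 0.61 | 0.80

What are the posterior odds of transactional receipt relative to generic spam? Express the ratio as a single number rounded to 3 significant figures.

Posterior odds equal prior odds times the likelihood ratio; only the two competing hypotheses matter (using 1 − P(present | H) for each absent attribute).
  transactional receipt: 0.783 × 0.81 × (1 − 0.82) × (1 − 0.80) = 0.022832
  generic spam: 0.217 × 0.38 × (1 − 0.11) × (1 − 0.61) = 0.028622
Odds(transactional receipt : generic spam) = 0.022832 / 0.028622 ≈ 0.798.

0.798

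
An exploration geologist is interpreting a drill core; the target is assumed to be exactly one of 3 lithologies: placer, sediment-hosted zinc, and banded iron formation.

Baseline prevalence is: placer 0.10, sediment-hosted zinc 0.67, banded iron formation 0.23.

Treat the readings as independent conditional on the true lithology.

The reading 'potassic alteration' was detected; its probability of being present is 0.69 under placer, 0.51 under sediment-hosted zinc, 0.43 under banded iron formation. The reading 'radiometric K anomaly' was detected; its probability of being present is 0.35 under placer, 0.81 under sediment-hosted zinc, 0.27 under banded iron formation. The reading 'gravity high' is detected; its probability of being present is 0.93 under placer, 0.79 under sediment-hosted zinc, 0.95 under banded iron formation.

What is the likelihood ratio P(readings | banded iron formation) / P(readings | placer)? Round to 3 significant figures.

0.491

Take the product of per-reading likelihoods under each hypothesis, then divide.
  banded iron formation: 0.43 × 0.27 × 0.95 = 0.1103
  placer: 0.69 × 0.35 × 0.93 = 0.22459
Bayes factor = 0.1103 / 0.22459 ≈ 0.491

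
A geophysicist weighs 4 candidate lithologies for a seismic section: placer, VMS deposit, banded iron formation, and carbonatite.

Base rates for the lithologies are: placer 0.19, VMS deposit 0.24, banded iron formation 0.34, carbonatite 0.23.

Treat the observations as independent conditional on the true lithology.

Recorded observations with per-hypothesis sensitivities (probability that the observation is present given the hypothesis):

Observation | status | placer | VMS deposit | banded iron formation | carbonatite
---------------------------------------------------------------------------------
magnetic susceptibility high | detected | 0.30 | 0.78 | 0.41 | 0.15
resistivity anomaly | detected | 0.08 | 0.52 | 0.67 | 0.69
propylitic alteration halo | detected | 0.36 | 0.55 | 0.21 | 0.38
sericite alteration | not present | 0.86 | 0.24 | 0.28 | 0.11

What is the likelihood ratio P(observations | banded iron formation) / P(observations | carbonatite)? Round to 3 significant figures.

1.19

Joint likelihood of the evidence pattern under each hypothesis (using 1 − P(present | H) for each absent observation):
  banded iron formation: 0.41 × 0.67 × 0.21 × (1 − 0.28) = 0.041535
  carbonatite: 0.15 × 0.69 × 0.38 × (1 − 0.11) = 0.035004
Bayes factor = 0.041535 / 0.035004 ≈ 1.19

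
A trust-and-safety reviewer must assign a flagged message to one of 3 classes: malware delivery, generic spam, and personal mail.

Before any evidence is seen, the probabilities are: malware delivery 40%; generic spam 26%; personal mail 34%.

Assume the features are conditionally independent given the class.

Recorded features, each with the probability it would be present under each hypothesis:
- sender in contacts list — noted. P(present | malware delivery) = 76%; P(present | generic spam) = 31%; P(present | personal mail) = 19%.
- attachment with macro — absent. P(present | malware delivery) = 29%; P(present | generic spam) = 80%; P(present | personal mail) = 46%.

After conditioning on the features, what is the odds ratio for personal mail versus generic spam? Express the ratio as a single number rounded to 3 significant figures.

The normalizing constant cancels in an odds ratio, so compute prior × likelihood for the two hypotheses only (using 1 − P(present | H) for each absent feature):
  personal mail: 0.340 × 0.19 × (1 − 0.46) = 0.034884
  generic spam: 0.260 × 0.31 × (1 − 0.80) = 0.01612
Posterior odds = 0.034884 / 0.01612 ≈ 2.16.

2.16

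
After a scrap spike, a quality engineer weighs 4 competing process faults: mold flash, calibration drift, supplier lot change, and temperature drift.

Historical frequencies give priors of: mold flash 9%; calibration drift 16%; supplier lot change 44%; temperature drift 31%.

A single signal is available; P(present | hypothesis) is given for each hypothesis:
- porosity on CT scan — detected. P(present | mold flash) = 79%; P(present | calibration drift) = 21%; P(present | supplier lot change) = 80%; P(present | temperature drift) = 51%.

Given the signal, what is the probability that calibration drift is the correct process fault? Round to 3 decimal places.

0.055

For each hypothesis, the unnormalized posterior weight is prior × likelihood:
  mold flash: 0.09 × 0.79 = 0.0711
  calibration drift: 0.16 × 0.21 = 0.0336
  supplier lot change: 0.44 × 0.80 = 0.352
  temperature drift: 0.31 × 0.51 = 0.1581
The unnormalized weights sum to 0.6148.
P(calibration drift | evidence) = 0.0336 / 0.6148 ≈ 0.055.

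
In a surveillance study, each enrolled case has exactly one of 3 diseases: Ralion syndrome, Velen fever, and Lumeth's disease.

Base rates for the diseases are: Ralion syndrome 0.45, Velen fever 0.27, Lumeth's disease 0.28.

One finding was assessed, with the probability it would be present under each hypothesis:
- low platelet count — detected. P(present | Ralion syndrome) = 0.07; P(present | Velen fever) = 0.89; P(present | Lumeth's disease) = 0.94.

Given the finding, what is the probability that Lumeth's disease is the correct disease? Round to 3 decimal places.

0.492

Multiply each prior by the likelihood of the finding:
  Ralion syndrome: 0.45 × 0.07 = 0.0315
  Velen fever: 0.27 × 0.89 = 0.2403
  Lumeth's disease: 0.28 × 0.94 = 0.2632
Marginal likelihood of the evidence = 0.535.
P(Lumeth's disease | evidence) = 0.2632 / 0.535 ≈ 0.492.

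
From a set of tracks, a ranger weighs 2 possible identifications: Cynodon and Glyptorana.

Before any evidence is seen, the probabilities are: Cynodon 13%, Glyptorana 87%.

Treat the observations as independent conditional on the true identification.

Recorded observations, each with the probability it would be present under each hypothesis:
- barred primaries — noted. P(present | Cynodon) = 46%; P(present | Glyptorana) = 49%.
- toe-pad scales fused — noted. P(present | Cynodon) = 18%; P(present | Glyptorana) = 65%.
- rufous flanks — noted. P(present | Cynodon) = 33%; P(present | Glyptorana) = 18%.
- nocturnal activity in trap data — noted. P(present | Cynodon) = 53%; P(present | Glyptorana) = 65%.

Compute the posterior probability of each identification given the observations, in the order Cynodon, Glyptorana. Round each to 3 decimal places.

For each hypothesis, the unnormalized posterior weight is prior × product of the observation likelihoods:
  Cynodon: 0.13 × 0.46 × 0.18 × 0.33 × 0.53 = 0.0018826
  Glyptorana: 0.87 × 0.49 × 0.65 × 0.18 × 0.65 = 0.03242
Normalizing constant Z = 0.0018826 + 0.03242 = 0.034303.
P(Cynodon | evidence) = 0.0018826 / 0.034303 ≈ 0.055
P(Glyptorana | evidence) = 0.03242 / 0.034303 ≈ 0.945

0.055, 0.945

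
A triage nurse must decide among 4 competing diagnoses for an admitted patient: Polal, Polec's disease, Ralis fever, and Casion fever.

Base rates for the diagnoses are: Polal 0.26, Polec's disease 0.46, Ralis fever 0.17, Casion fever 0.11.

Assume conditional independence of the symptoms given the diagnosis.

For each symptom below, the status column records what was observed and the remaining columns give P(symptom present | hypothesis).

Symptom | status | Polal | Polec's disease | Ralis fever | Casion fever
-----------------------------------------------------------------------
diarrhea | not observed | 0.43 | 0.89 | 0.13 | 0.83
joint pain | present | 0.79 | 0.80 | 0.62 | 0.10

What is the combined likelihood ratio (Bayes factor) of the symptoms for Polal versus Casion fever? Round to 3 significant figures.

26.5

The Bayes factor is the ratio of the joint likelihoods of the symptom pattern under the two hypotheses (using 1 − P(present | H) for each absent symptom).
  Polal: (1 − 0.43) × 0.79 = 0.4503
  Casion fever: (1 − 0.83) × 0.10 = 0.017
Bayes factor = 0.4503 / 0.017 ≈ 26.5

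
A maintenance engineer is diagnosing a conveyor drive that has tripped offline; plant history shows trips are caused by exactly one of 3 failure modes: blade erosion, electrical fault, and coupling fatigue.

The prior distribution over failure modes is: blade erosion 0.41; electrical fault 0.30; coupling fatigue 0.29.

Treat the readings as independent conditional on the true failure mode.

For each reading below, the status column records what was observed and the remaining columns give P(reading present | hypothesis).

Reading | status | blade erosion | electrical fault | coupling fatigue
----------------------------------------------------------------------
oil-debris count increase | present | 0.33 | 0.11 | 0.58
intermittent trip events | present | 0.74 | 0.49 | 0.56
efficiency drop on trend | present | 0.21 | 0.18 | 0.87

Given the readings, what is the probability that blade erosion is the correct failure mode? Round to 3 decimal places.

0.199

By Bayes' rule with conditional independence, the unnormalized weight for each hypothesis is prior × ∏ likelihoods:
  blade erosion: 0.41 × 0.33 × 0.74 × 0.21 = 0.021026
  electrical fault: 0.30 × 0.11 × 0.49 × 0.18 = 0.0029106
  coupling fatigue: 0.29 × 0.58 × 0.56 × 0.87 = 0.081947
Marginal likelihood of the evidence = 0.10588.
P(blade erosion | evidence) = 0.021026 / 0.10588 ≈ 0.199.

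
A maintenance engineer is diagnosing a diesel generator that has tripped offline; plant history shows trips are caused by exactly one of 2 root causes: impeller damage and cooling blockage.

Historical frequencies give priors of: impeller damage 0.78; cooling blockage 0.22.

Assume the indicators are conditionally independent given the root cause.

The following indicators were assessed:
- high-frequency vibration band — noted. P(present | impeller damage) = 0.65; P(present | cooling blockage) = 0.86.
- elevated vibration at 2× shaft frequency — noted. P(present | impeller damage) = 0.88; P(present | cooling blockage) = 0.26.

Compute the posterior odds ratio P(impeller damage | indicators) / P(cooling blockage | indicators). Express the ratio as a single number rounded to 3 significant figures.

9.07

Unnormalized posterior weight (prior times the indicator likelihoods) for each of the two hypotheses:
  impeller damage: 0.78 × 0.65 × 0.88 = 0.44616
  cooling blockage: 0.22 × 0.86 × 0.26 = 0.049192
Odds(impeller damage : cooling blockage) = 0.44616 / 0.049192 ≈ 9.07.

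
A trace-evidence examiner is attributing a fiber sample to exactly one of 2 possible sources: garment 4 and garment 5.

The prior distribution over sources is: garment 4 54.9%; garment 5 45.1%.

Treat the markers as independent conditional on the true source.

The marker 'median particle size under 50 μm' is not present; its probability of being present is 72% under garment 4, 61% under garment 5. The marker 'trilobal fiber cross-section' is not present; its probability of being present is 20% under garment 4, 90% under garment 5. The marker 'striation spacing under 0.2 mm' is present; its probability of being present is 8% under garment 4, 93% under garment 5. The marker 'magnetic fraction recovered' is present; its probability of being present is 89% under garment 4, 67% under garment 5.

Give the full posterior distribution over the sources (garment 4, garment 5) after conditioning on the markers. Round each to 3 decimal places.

0.444, 0.556

Multiply each prior by the joint likelihood of the marker pattern (using 1 − P(present | H) for each absent marker):
  garment 4: 0.549 × (1 − 0.72) × (1 − 0.20) × 0.08 × 0.89 = 0.0087559
  garment 5: 0.451 × (1 − 0.61) × (1 − 0.90) × 0.93 × 0.67 = 0.01096
The unnormalized weights sum to 0.019716.
P(garment 4 | evidence) = 0.0087559 / 0.019716 ≈ 0.444
P(garment 5 | evidence) = 0.01096 / 0.019716 ≈ 0.556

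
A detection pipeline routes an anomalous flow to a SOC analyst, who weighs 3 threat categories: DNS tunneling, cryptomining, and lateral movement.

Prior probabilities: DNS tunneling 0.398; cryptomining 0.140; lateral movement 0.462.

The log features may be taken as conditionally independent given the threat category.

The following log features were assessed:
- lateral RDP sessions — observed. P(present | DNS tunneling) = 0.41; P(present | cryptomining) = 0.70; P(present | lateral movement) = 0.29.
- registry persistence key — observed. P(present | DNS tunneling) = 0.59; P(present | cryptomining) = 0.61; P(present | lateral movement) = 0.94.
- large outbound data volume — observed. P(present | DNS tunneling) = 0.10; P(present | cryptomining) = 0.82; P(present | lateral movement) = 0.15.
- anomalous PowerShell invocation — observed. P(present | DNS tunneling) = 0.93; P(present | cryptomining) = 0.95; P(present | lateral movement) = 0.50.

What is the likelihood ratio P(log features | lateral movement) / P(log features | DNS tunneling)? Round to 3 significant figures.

0.909

The Bayes factor is the ratio of the joint likelihoods of the log feature pattern under the two hypotheses.
  lateral movement: 0.29 × 0.94 × 0.15 × 0.50 = 0.020445
  DNS tunneling: 0.41 × 0.59 × 0.10 × 0.93 = 0.022497
Bayes factor = 0.020445 / 0.022497 ≈ 0.909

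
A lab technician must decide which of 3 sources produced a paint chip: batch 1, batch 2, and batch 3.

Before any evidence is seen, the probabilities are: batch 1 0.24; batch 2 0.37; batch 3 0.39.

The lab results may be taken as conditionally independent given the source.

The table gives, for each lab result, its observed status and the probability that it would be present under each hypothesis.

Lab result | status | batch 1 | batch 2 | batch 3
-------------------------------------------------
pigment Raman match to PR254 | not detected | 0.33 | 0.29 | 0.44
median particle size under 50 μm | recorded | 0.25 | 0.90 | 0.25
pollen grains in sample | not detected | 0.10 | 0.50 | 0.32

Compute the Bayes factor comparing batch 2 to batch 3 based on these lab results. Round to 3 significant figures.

3.36

The Bayes factor is the ratio of the joint likelihoods of the lab result pattern under the two hypotheses (using 1 − P(present | H) for each absent lab result).
  batch 2: (1 − 0.29) × 0.90 × (1 − 0.50) = 0.3195
  batch 3: (1 − 0.44) × 0.25 × (1 − 0.32) = 0.0952
Bayes factor = 0.3195 / 0.0952 ≈ 3.36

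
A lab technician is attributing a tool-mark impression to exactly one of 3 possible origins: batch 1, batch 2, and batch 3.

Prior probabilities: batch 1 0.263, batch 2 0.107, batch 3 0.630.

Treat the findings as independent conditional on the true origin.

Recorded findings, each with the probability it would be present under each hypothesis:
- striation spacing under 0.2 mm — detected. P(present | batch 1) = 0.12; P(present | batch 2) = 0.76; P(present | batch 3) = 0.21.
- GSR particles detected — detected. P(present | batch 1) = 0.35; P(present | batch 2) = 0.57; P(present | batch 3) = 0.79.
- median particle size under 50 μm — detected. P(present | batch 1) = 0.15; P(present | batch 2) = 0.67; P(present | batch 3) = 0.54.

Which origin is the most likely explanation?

By Bayes' rule with conditional independence, the unnormalized weight for each hypothesis is prior × ∏ likelihoods:
  batch 1: 0.263 × 0.12 × 0.35 × 0.15 = 0.0016569
  batch 2: 0.107 × 0.76 × 0.57 × 0.67 = 0.031056
  batch 3: 0.630 × 0.21 × 0.79 × 0.54 = 0.056439
The unnormalized weights sum to 0.089152.
P(batch 1 | evidence) ≈ 0.0016569 / 0.089152 ≈ 0.019
P(batch 2 | evidence) ≈ 0.031056 / 0.089152 ≈ 0.348
P(batch 3 | evidence) ≈ 0.056439 / 0.089152 ≈ 0.633
The largest is 0.633, so batch 3 is most probable.

batch 3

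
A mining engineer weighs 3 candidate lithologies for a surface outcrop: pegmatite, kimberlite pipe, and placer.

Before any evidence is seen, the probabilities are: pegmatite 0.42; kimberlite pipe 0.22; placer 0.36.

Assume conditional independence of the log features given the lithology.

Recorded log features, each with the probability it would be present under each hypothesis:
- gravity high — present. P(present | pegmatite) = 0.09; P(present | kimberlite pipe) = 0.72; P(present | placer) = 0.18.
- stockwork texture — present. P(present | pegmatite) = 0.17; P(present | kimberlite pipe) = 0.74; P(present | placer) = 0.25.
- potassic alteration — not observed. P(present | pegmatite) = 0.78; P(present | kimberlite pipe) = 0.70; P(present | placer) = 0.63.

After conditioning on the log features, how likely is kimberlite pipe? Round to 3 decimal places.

0.826

For each hypothesis, the unnormalized posterior weight is prior × product of the log feature likelihoods (using 1 − P(present | H) for each absent log feature):
  pegmatite: 0.42 × 0.09 × 0.17 × (1 − 0.78) = 0.0014137
  kimberlite pipe: 0.22 × 0.72 × 0.74 × (1 − 0.70) = 0.035165
  placer: 0.36 × 0.18 × 0.25 × (1 − 0.63) = 0.005994
Marginal likelihood of the evidence = 0.042573.
P(kimberlite pipe | evidence) = 0.035165 / 0.042573 ≈ 0.826.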